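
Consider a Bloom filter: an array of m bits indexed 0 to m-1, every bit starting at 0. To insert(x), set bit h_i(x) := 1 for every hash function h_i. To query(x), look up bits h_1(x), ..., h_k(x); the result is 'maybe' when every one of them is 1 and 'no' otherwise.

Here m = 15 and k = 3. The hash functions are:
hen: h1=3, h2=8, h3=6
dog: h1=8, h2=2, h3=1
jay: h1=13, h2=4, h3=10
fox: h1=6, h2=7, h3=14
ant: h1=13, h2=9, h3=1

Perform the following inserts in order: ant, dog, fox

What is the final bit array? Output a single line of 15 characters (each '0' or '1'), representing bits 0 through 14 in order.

Start: bits=000000000000000
After insert 'ant': sets bits 1 9 13 -> bits=010000000100010
After insert 'dog': sets bits 1 2 8 -> bits=011000001100010
After insert 'fox': sets bits 6 7 14 -> bits=011000111100011

Answer: 011000111100011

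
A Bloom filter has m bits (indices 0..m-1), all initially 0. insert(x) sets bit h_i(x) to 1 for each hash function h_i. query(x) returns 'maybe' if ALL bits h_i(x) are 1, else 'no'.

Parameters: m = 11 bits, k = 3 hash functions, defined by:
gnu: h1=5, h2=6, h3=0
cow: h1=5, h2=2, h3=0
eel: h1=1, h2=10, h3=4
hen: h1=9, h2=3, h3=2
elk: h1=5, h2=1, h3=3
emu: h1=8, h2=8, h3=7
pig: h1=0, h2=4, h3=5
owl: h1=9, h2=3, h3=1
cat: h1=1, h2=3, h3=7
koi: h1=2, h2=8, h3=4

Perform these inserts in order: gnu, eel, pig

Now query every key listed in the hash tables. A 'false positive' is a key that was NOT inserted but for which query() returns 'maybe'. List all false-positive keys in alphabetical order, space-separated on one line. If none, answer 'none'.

Answer: none

Derivation:
Start: bits=00000000000
After insert 'gnu': sets bits 0 5 6 -> bits=10000110000
After insert 'eel': sets bits 1 4 10 -> bits=11001110001
After insert 'pig': sets bits 0 4 5 -> bits=11001110001
Not inserted: cat cow elk emu hen koi owl — query each against bits=11001110001:
query cat: checks bit1=1, bit3=0, bit7=0 (has a 0) -> no => not a false positive
query cow: checks bit0=1, bit2=0, bit5=1 (has a 0) -> no => not a false positive
query elk: checks bit1=1, bit3=0, bit5=1 (has a 0) -> no => not a false positive
query emu: checks bit7=0, bit8=0 (has a 0) -> no => not a false positive
query hen: checks bit2=0, bit3=0, bit9=0 (has a 0) -> no => not a false positive
query koi: checks bit2=0, bit4=1, bit8=0 (has a 0) -> no => not a false positive
query owl: checks bit1=1, bit3=0, bit9=0 (has a 0) -> no => not a false positive
False positives (alphabetical): none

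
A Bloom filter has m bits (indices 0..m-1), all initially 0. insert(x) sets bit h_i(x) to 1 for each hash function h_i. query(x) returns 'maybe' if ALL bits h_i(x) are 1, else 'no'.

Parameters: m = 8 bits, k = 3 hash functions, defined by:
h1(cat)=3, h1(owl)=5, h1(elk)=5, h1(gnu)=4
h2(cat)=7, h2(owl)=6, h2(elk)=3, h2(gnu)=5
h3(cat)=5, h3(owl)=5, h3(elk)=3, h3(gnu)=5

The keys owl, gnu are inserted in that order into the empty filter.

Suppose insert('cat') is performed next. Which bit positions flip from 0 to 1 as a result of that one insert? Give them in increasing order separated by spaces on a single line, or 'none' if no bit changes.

Answer: 3 7

Derivation:
Start: bits=00000000
After insert 'owl': sets bits 5 6 -> bits=00000110
After insert 'gnu': sets bits 4 5 -> bits=00001110
insert 'cat' would touch bits 3 5 7; currently bit3=0, bit5=1, bit7=0
Bits that are 0 among those (would change 0->1): 3 7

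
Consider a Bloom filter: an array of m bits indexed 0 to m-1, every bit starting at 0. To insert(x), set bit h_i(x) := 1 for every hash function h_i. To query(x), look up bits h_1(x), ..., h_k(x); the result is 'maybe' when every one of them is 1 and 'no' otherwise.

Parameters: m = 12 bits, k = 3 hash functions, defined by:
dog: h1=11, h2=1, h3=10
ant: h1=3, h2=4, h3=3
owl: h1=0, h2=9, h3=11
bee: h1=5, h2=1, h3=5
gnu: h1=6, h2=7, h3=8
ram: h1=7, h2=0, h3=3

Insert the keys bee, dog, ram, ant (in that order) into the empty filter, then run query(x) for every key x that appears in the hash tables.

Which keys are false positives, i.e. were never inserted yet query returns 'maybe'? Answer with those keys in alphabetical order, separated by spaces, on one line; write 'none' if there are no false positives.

Start: bits=000000000000
After insert 'bee': sets bits 1 5 -> bits=010001000000
After insert 'dog': sets bits 1 10 11 -> bits=010001000011
After insert 'ram': sets bits 0 3 7 -> bits=110101010011
After insert 'ant': sets bits 3 4 -> bits=110111010011
Not inserted: gnu owl — query each against bits=110111010011:
query gnu: checks bit6=0, bit7=1, bit8=0 (has a 0) -> no => not a false positive
query owl: checks bit0=1, bit9=0, bit11=1 (has a 0) -> no => not a false positive
False positives (alphabetical): none

Answer: none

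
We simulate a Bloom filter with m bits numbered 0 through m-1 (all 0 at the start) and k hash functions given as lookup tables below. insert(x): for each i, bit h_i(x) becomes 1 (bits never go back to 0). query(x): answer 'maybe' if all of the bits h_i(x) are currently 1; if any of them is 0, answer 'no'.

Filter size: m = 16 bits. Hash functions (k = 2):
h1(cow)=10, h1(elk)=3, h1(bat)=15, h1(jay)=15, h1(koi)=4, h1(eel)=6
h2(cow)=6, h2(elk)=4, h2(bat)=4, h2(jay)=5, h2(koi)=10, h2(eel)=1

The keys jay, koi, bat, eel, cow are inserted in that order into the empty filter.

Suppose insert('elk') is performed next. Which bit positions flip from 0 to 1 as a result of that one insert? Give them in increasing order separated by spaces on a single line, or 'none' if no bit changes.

Start: bits=0000000000000000
After insert 'jay': sets bits 5 15 -> bits=0000010000000001
After insert 'koi': sets bits 4 10 -> bits=0000110000100001
After insert 'bat': sets bits 4 15 -> bits=0000110000100001
After insert 'eel': sets bits 1 6 -> bits=0100111000100001
After insert 'cow': sets bits 6 10 -> bits=0100111000100001
insert 'elk' would touch bits 3 4; currently bit3=0, bit4=1
Bits that are 0 among those (would change 0->1): 3

Answer: 3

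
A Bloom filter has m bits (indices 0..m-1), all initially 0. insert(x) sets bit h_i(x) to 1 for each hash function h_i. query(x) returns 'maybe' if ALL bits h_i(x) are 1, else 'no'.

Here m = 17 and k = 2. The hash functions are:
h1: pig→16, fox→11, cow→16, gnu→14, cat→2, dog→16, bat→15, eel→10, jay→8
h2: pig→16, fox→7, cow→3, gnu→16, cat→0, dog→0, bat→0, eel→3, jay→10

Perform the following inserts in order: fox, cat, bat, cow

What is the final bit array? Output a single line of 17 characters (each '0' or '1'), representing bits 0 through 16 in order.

Answer: 10110001000100011

Derivation:
Start: bits=00000000000000000
After insert 'fox': sets bits 7 11 -> bits=00000001000100000
After insert 'cat': sets bits 0 2 -> bits=10100001000100000
After insert 'bat': sets bits 0 15 -> bits=10100001000100010
After insert 'cow': sets bits 3 16 -> bits=10110001000100011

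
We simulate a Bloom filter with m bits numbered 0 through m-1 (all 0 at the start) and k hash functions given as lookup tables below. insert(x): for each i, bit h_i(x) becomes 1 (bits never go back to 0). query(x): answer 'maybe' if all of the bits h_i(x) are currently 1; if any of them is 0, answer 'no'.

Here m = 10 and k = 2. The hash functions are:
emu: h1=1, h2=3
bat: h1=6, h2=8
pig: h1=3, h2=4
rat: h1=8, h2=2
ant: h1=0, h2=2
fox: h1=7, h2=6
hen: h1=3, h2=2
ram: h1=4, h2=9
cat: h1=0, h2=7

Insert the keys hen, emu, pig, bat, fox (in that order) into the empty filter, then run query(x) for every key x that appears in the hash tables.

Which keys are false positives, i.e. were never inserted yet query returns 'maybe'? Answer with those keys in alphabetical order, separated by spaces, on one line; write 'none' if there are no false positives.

Start: bits=0000000000
After insert 'hen': sets bits 2 3 -> bits=0011000000
After insert 'emu': sets bits 1 3 -> bits=0111000000
After insert 'pig': sets bits 3 4 -> bits=0111100000
After insert 'bat': sets bits 6 8 -> bits=0111101010
After insert 'fox': sets bits 6 7 -> bits=0111101110
Not inserted: ant cat ram rat — query each against bits=0111101110:
query ant: checks bit0=0, bit2=1 (has a 0) -> no => not a false positive
query cat: checks bit0=0, bit7=1 (has a 0) -> no => not a false positive
query ram: checks bit4=1, bit9=0 (has a 0) -> no => not a false positive
query rat: checks bit2=1, bit8=1 (all 1) -> maybe => FALSE POSITIVE
False positives (alphabetical): rat

Answer: rat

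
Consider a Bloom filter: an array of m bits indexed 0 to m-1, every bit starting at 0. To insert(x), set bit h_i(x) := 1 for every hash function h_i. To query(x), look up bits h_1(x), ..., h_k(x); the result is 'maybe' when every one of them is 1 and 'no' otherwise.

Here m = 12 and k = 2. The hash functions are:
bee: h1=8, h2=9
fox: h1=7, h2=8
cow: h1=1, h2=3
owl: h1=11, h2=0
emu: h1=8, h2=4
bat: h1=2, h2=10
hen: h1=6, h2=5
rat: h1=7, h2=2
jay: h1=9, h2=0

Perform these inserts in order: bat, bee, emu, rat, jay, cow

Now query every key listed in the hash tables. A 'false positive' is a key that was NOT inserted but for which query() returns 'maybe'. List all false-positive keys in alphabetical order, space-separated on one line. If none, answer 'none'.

Start: bits=000000000000
After insert 'bat': sets bits 2 10 -> bits=001000000010
After insert 'bee': sets bits 8 9 -> bits=001000001110
After insert 'emu': sets bits 4 8 -> bits=001010001110
After insert 'rat': sets bits 2 7 -> bits=001010011110
After insert 'jay': sets bits 0 9 -> bits=101010011110
After insert 'cow': sets bits 1 3 -> bits=111110011110
Not inserted: fox hen owl — query each against bits=111110011110:
query fox: checks bit7=1, bit8=1 (all 1) -> maybe => FALSE POSITIVE
query hen: checks bit5=0, bit6=0 (has a 0) -> no => not a false positive
query owl: checks bit0=1, bit11=0 (has a 0) -> no => not a false positive
False positives (alphabetical): fox

Answer: fox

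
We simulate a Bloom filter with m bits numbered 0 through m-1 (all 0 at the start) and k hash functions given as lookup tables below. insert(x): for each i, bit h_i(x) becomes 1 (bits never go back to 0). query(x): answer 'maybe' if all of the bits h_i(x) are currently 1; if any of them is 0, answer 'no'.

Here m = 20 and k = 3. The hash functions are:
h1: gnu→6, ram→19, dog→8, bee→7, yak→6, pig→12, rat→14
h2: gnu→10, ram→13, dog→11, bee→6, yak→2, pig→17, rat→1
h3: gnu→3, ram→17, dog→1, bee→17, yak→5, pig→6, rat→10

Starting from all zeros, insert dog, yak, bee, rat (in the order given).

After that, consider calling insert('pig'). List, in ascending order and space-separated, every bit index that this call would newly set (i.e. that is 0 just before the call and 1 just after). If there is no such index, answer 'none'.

Start: bits=00000000000000000000
After insert 'dog': sets bits 1 8 11 -> bits=01000000100100000000
After insert 'yak': sets bits 2 5 6 -> bits=01100110100100000000
After insert 'bee': sets bits 6 7 17 -> bits=01100111100100000100
After insert 'rat': sets bits 1 10 14 -> bits=01100111101100100100
insert 'pig' would touch bits 6 12 17; currently bit6=1, bit12=0, bit17=1
Bits that are 0 among those (would change 0->1): 12

Answer: 12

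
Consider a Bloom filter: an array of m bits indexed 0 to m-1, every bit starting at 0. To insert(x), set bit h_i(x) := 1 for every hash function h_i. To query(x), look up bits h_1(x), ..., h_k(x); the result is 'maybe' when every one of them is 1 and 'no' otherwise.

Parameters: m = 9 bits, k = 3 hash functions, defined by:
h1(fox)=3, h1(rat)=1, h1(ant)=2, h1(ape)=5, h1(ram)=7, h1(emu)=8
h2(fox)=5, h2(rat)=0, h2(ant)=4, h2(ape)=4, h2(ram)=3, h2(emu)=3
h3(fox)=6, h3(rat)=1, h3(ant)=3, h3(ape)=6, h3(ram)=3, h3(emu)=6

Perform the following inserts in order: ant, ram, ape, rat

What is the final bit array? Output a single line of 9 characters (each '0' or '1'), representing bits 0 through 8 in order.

Answer: 111111110

Derivation:
Start: bits=000000000
After insert 'ant': sets bits 2 3 4 -> bits=001110000
After insert 'ram': sets bits 3 7 -> bits=001110010
After insert 'ape': sets bits 4 5 6 -> bits=001111110
After insert 'rat': sets bits 0 1 -> bits=111111110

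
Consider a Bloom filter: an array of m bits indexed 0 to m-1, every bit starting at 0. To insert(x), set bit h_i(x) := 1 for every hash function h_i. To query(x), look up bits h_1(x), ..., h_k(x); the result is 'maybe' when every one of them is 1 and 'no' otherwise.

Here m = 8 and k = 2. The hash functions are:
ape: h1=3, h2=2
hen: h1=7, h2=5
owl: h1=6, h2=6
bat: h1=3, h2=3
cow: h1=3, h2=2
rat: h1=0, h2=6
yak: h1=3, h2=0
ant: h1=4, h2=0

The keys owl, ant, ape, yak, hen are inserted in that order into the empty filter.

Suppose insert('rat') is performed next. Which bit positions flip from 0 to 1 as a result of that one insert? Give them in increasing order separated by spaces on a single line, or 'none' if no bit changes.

Start: bits=00000000
After insert 'owl': sets bits 6 -> bits=00000010
After insert 'ant': sets bits 0 4 -> bits=10001010
After insert 'ape': sets bits 2 3 -> bits=10111010
After insert 'yak': sets bits 0 3 -> bits=10111010
After insert 'hen': sets bits 5 7 -> bits=10111111
insert 'rat' would touch bits 0 6; currently bit0=1, bit6=1
Bits that are 0 among those (would change 0->1): none

Answer: none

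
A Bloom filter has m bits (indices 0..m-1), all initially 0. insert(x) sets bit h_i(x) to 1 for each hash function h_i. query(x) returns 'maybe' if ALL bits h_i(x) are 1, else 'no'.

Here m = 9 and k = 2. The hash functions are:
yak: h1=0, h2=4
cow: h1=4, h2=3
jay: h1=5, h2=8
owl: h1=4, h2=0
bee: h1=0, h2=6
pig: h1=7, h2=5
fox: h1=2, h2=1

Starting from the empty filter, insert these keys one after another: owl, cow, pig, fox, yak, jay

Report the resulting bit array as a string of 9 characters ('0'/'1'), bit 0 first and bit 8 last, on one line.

Answer: 111111011

Derivation:
Start: bits=000000000
After insert 'owl': sets bits 0 4 -> bits=100010000
After insert 'cow': sets bits 3 4 -> bits=100110000
After insert 'pig': sets bits 5 7 -> bits=100111010
After insert 'fox': sets bits 1 2 -> bits=111111010
After insert 'yak': sets bits 0 4 -> bits=111111010
After insert 'jay': sets bits 5 8 -> bits=111111011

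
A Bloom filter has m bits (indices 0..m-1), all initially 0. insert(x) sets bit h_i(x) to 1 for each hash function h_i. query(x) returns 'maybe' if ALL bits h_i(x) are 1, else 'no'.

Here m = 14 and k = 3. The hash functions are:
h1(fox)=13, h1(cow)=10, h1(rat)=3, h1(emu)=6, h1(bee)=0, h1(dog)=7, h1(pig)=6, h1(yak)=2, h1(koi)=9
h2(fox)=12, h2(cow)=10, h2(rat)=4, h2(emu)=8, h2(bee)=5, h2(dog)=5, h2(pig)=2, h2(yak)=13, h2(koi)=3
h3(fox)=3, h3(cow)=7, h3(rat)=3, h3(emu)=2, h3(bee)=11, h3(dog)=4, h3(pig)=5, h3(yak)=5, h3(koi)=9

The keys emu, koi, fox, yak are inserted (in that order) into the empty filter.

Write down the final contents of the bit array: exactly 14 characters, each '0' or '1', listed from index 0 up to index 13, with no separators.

Answer: 00110110110011

Derivation:
Start: bits=00000000000000
After insert 'emu': sets bits 2 6 8 -> bits=00100010100000
After insert 'koi': sets bits 3 9 -> bits=00110010110000
After insert 'fox': sets bits 3 12 13 -> bits=00110010110011
After insert 'yak': sets bits 2 5 13 -> bits=00110110110011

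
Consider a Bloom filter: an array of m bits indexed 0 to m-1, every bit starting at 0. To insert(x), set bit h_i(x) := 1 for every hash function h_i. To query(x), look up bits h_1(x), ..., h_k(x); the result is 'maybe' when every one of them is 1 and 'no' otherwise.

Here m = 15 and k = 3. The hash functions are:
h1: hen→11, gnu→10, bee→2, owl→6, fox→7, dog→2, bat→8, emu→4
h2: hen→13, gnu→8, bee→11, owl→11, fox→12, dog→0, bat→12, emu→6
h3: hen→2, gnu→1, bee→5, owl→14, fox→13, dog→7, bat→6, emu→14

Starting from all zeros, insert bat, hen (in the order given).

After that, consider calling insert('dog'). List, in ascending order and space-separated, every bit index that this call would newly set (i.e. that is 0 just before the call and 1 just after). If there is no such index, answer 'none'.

Answer: 0 7

Derivation:
Start: bits=000000000000000
After insert 'bat': sets bits 6 8 12 -> bits=000000101000100
After insert 'hen': sets bits 2 11 13 -> bits=001000101001110
insert 'dog' would touch bits 0 2 7; currently bit0=0, bit2=1, bit7=0
Bits that are 0 among those (would change 0->1): 0 7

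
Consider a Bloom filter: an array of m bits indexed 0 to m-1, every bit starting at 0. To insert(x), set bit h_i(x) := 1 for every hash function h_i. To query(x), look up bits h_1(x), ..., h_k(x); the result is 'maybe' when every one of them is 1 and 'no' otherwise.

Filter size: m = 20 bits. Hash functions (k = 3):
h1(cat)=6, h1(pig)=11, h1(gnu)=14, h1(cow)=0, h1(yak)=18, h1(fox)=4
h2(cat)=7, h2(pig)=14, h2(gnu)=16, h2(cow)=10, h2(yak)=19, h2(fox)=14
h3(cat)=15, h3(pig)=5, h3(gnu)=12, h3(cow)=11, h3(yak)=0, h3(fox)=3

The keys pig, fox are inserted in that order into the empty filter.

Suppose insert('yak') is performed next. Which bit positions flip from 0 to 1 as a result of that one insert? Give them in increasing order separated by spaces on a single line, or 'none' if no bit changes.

Start: bits=00000000000000000000
After insert 'pig': sets bits 5 11 14 -> bits=00000100000100100000
After insert 'fox': sets bits 3 4 14 -> bits=00011100000100100000
insert 'yak' would touch bits 0 18 19; currently bit0=0, bit18=0, bit19=0
Bits that are 0 among those (would change 0->1): 0 18 19

Answer: 0 18 19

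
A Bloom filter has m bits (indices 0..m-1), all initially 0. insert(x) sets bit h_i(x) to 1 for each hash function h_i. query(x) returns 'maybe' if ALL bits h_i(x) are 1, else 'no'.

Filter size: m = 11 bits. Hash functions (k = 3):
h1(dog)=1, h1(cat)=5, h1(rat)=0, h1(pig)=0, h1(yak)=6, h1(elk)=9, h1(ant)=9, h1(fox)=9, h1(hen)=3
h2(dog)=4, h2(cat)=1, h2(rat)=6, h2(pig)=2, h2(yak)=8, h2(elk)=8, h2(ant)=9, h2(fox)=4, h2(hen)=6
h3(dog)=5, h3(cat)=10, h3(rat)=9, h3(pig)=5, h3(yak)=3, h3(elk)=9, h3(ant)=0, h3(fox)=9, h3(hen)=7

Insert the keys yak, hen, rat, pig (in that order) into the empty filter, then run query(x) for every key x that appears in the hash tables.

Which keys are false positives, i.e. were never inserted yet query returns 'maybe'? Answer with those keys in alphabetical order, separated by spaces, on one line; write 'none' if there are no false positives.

Answer: ant elk

Derivation:
Start: bits=00000000000
After insert 'yak': sets bits 3 6 8 -> bits=00010010100
After insert 'hen': sets bits 3 6 7 -> bits=00010011100
After insert 'rat': sets bits 0 6 9 -> bits=10010011110
After insert 'pig': sets bits 0 2 5 -> bits=10110111110
Not inserted: ant cat dog elk fox — query each against bits=10110111110:
query ant: checks bit0=1, bit9=1 (all 1) -> maybe => FALSE POSITIVE
query cat: checks bit1=0, bit5=1, bit10=0 (has a 0) -> no => not a false positive
query dog: checks bit1=0, bit4=0, bit5=1 (has a 0) -> no => not a false positive
query elk: checks bit8=1, bit9=1 (all 1) -> maybe => FALSE POSITIVE
query fox: checks bit4=0, bit9=1 (has a 0) -> no => not a false positive
False positives (alphabetical): ant elk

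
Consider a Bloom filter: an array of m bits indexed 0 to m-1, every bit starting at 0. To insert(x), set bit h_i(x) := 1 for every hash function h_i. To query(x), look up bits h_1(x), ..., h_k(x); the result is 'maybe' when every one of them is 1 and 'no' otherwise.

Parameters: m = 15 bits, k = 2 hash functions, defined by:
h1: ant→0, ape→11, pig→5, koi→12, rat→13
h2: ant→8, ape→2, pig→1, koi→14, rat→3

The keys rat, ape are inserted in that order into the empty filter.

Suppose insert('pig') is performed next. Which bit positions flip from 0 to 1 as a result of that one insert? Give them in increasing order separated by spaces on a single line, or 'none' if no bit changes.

Answer: 1 5

Derivation:
Start: bits=000000000000000
After insert 'rat': sets bits 3 13 -> bits=000100000000010
After insert 'ape': sets bits 2 11 -> bits=001100000001010
insert 'pig' would touch bits 1 5; currently bit1=0, bit5=0
Bits that are 0 among those (would change 0->1): 1 5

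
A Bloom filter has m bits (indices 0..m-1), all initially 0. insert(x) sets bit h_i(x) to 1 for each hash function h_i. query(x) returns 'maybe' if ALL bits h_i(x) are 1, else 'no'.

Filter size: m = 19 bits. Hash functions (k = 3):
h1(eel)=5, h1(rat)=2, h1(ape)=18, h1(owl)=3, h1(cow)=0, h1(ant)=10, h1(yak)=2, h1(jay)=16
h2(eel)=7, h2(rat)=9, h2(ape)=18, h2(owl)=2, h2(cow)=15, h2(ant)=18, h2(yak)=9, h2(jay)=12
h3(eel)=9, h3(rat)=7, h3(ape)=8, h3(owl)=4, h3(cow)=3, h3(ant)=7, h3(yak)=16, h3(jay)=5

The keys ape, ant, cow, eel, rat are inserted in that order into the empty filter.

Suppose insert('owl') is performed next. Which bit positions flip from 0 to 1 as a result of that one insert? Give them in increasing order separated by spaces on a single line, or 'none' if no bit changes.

Answer: 4

Derivation:
Start: bits=0000000000000000000
After insert 'ape': sets bits 8 18 -> bits=0000000010000000001
After insert 'ant': sets bits 7 10 18 -> bits=0000000110100000001
After insert 'cow': sets bits 0 3 15 -> bits=1001000110100001001
After insert 'eel': sets bits 5 7 9 -> bits=1001010111100001001
After insert 'rat': sets bits 2 7 9 -> bits=1011010111100001001
insert 'owl' would touch bits 2 3 4; currently bit2=1, bit3=1, bit4=0
Bits that are 0 among those (would change 0->1): 4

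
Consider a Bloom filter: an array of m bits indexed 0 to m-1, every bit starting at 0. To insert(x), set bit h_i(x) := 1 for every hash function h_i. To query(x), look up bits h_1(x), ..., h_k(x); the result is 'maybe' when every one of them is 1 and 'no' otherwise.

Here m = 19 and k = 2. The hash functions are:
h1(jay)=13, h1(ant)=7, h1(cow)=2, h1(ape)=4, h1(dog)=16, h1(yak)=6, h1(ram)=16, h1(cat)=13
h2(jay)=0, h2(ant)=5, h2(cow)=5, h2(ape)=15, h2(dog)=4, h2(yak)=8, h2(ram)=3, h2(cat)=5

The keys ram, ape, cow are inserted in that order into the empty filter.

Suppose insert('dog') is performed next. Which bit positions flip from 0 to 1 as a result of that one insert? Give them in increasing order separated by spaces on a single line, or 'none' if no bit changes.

Answer: none

Derivation:
Start: bits=0000000000000000000
After insert 'ram': sets bits 3 16 -> bits=0001000000000000100
After insert 'ape': sets bits 4 15 -> bits=0001100000000001100
After insert 'cow': sets bits 2 5 -> bits=0011110000000001100
insert 'dog' would touch bits 4 16; currently bit4=1, bit16=1
Bits that are 0 among those (would change 0->1): none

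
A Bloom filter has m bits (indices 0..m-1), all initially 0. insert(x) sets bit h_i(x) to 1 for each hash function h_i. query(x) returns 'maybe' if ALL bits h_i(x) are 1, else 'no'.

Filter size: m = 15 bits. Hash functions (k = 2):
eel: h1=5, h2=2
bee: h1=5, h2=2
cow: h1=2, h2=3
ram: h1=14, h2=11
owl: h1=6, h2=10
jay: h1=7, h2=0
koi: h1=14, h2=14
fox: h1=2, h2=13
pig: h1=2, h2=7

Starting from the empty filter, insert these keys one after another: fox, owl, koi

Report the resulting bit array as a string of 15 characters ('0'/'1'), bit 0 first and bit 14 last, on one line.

Start: bits=000000000000000
After insert 'fox': sets bits 2 13 -> bits=001000000000010
After insert 'owl': sets bits 6 10 -> bits=001000100010010
After insert 'koi': sets bits 14 -> bits=001000100010011

Answer: 001000100010011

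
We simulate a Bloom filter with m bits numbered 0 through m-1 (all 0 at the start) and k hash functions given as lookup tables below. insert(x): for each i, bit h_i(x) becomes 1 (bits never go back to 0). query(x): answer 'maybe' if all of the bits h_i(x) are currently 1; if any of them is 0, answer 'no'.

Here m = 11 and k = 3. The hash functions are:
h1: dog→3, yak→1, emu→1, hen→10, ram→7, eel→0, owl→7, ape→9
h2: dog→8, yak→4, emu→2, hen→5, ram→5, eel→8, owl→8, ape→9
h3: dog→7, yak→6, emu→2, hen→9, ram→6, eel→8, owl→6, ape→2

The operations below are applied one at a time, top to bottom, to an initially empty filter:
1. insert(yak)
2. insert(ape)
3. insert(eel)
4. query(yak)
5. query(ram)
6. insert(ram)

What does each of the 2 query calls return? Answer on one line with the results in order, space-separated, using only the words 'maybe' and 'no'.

Answer: maybe no

Derivation:
Start: bits=00000000000
Op 1: insert yak -> sets bits 1 4 6 -> bits=01001010000
Op 2: insert ape -> sets bits 2 9 -> bits=01101010010
Op 3: insert eel -> sets bits 0 8 -> bits=11101010110
Op 4: query yak -> checks bit1=1, bit4=1, bit6=1 (all 1) -> maybe
Op 5: query ram -> checks bit5=0, bit6=1, bit7=0 (has a 0) -> no
Op 6: insert ram -> sets bits 5 6 7 -> bits=11101111110
Query results in order: maybe no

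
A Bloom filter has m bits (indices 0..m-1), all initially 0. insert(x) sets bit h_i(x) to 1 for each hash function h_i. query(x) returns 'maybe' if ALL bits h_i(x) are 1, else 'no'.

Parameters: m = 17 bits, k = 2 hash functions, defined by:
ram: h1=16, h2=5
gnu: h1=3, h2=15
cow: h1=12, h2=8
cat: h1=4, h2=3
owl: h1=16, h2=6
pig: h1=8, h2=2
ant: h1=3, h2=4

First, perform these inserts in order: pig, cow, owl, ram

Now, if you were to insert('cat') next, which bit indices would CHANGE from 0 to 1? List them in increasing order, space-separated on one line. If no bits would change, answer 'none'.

Start: bits=00000000000000000
After insert 'pig': sets bits 2 8 -> bits=00100000100000000
After insert 'cow': sets bits 8 12 -> bits=00100000100010000
After insert 'owl': sets bits 6 16 -> bits=00100010100010001
After insert 'ram': sets bits 5 16 -> bits=00100110100010001
insert 'cat' would touch bits 3 4; currently bit3=0, bit4=0
Bits that are 0 among those (would change 0->1): 3 4

Answer: 3 4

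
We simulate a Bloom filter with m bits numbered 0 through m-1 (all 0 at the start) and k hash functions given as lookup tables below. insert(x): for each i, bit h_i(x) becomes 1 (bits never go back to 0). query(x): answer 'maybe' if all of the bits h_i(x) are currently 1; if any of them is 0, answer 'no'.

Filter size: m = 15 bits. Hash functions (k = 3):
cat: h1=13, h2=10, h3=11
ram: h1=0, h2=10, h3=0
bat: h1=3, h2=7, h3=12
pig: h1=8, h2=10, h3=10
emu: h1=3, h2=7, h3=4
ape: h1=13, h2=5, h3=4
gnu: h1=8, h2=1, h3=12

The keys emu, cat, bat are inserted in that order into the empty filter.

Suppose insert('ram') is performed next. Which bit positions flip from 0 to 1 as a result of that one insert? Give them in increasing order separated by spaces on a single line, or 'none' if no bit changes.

Answer: 0

Derivation:
Start: bits=000000000000000
After insert 'emu': sets bits 3 4 7 -> bits=000110010000000
After insert 'cat': sets bits 10 11 13 -> bits=000110010011010
After insert 'bat': sets bits 3 7 12 -> bits=000110010011110
insert 'ram' would touch bits 0 10; currently bit0=0, bit10=1
Bits that are 0 among those (would change 0->1): 0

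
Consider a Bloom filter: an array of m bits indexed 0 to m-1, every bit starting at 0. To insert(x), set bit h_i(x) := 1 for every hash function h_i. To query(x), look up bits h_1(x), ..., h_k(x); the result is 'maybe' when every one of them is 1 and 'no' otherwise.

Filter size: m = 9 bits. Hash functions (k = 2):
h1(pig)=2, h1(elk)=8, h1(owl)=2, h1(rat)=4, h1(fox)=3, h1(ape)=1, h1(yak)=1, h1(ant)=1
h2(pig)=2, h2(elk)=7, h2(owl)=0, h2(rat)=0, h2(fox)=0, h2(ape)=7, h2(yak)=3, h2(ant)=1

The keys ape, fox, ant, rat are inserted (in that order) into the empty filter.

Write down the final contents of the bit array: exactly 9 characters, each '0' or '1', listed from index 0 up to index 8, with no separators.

Answer: 110110010

Derivation:
Start: bits=000000000
After insert 'ape': sets bits 1 7 -> bits=010000010
After insert 'fox': sets bits 0 3 -> bits=110100010
After insert 'ant': sets bits 1 -> bits=110100010
After insert 'rat': sets bits 0 4 -> bits=110110010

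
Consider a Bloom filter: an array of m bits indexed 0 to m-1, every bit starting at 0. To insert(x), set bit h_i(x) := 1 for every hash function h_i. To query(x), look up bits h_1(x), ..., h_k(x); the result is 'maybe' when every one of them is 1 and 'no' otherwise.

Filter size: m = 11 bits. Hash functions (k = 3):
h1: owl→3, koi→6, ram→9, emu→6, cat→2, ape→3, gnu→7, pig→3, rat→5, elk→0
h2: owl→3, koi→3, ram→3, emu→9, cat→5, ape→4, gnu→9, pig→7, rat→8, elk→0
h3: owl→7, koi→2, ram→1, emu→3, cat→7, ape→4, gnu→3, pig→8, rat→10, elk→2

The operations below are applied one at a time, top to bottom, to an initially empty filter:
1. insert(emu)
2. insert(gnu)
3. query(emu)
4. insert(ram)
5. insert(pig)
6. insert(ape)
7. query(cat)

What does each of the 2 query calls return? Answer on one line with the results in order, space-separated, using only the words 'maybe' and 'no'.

Answer: maybe no

Derivation:
Start: bits=00000000000
Op 1: insert emu -> sets bits 3 6 9 -> bits=00010010010
Op 2: insert gnu -> sets bits 3 7 9 -> bits=00010011010
Op 3: query emu -> checks bit3=1, bit6=1, bit9=1 (all 1) -> maybe
Op 4: insert ram -> sets bits 1 3 9 -> bits=01010011010
Op 5: insert pig -> sets bits 3 7 8 -> bits=01010011110
Op 6: insert ape -> sets bits 3 4 -> bits=01011011110
Op 7: query cat -> checks bit2=0, bit5=0, bit7=1 (has a 0) -> no
Query results in order: maybe no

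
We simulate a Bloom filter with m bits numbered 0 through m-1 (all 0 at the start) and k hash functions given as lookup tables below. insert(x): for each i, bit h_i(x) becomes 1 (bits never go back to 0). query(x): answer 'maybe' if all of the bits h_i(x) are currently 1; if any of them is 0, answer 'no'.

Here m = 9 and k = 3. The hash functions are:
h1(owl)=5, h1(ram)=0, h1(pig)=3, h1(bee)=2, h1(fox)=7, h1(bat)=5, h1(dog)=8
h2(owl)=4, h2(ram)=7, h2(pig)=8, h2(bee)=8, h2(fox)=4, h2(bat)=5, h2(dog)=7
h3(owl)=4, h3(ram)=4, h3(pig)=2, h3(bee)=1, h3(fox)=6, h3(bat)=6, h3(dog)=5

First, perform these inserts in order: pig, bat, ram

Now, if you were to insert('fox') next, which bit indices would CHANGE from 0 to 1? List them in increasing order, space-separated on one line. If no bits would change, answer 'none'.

Answer: none

Derivation:
Start: bits=000000000
After insert 'pig': sets bits 2 3 8 -> bits=001100001
After insert 'bat': sets bits 5 6 -> bits=001101101
After insert 'ram': sets bits 0 4 7 -> bits=101111111
insert 'fox' would touch bits 4 6 7; currently bit4=1, bit6=1, bit7=1
Bits that are 0 among those (would change 0->1): none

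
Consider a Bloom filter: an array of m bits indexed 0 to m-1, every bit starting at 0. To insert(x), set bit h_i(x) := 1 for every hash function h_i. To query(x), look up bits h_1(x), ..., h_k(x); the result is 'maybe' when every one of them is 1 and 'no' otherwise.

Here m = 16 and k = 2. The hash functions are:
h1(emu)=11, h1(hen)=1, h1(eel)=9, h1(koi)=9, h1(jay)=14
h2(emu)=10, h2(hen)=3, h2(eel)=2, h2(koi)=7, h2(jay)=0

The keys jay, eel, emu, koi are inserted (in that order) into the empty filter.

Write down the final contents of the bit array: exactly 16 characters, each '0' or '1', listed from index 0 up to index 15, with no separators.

Answer: 1010000101110010

Derivation:
Start: bits=0000000000000000
After insert 'jay': sets bits 0 14 -> bits=1000000000000010
After insert 'eel': sets bits 2 9 -> bits=1010000001000010
After insert 'emu': sets bits 10 11 -> bits=1010000001110010
After insert 'koi': sets bits 7 9 -> bits=1010000101110010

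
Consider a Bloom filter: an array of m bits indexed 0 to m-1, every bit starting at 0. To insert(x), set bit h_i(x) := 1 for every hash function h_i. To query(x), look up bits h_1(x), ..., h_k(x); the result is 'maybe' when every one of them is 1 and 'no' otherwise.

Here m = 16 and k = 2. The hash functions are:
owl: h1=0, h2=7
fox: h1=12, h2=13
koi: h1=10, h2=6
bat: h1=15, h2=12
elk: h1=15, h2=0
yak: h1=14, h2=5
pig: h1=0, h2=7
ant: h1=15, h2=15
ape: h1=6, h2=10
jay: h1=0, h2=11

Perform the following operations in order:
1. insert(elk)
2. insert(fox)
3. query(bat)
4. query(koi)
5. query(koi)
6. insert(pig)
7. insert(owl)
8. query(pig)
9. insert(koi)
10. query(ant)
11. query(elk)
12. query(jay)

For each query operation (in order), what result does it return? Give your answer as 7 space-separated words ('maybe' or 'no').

Answer: maybe no no maybe maybe maybe no

Derivation:
Start: bits=0000000000000000
Op 1: insert elk -> sets bits 0 15 -> bits=1000000000000001
Op 2: insert fox -> sets bits 12 13 -> bits=1000000000001101
Op 3: query bat -> checks bit12=1, bit15=1 (all 1) -> maybe
Op 4: query koi -> checks bit6=0, bit10=0 (has a 0) -> no
Op 5: query koi -> checks bit6=0, bit10=0 (has a 0) -> no
Op 6: insert pig -> sets bits 0 7 -> bits=1000000100001101
Op 7: insert owl -> sets bits 0 7 -> bits=1000000100001101
Op 8: query pig -> checks bit0=1, bit7=1 (all 1) -> maybe
Op 9: insert koi -> sets bits 6 10 -> bits=1000001100101101
Op 10: query ant -> checks bit15=1 (all 1) -> maybe
Op 11: query elk -> checks bit0=1, bit15=1 (all 1) -> maybe
Op 12: query jay -> checks bit0=1, bit11=0 (has a 0) -> no
Query results in order: maybe no no maybe maybe maybe no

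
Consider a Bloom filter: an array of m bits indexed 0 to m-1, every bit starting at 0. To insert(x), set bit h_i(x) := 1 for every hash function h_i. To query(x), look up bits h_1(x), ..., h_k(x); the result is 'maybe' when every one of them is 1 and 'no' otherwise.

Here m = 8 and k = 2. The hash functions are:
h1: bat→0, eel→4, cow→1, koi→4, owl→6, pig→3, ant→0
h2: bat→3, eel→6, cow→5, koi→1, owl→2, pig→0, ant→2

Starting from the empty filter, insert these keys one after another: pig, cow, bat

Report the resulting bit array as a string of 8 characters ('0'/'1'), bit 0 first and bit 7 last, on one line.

Start: bits=00000000
After insert 'pig': sets bits 0 3 -> bits=10010000
After insert 'cow': sets bits 1 5 -> bits=11010100
After insert 'bat': sets bits 0 3 -> bits=11010100

Answer: 11010100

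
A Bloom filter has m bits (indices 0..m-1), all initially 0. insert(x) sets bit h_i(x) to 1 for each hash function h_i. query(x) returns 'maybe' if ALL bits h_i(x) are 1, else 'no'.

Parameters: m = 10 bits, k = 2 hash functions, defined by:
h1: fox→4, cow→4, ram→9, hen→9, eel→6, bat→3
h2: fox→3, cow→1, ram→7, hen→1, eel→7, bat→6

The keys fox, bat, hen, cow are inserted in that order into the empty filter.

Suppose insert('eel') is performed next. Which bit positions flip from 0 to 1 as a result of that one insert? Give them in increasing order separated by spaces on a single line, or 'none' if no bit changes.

Start: bits=0000000000
After insert 'fox': sets bits 3 4 -> bits=0001100000
After insert 'bat': sets bits 3 6 -> bits=0001101000
After insert 'hen': sets bits 1 9 -> bits=0101101001
After insert 'cow': sets bits 1 4 -> bits=0101101001
insert 'eel' would touch bits 6 7; currently bit6=1, bit7=0
Bits that are 0 among those (would change 0->1): 7

Answer: 7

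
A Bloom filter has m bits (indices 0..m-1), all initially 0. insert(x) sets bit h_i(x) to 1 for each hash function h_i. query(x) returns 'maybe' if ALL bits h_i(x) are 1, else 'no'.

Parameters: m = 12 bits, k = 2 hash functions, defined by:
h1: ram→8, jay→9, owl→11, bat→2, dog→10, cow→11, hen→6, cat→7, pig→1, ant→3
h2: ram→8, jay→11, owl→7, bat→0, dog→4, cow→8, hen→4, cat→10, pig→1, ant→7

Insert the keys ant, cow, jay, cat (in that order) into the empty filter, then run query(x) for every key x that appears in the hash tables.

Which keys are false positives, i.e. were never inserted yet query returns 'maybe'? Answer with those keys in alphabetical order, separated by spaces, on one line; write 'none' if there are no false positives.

Answer: owl ram

Derivation:
Start: bits=000000000000
After insert 'ant': sets bits 3 7 -> bits=000100010000
After insert 'cow': sets bits 8 11 -> bits=000100011001
After insert 'jay': sets bits 9 11 -> bits=000100011101
After insert 'cat': sets bits 7 10 -> bits=000100011111
Not inserted: bat dog hen owl pig ram — query each against bits=000100011111:
query bat: checks bit0=0, bit2=0 (has a 0) -> no => not a false positive
query dog: checks bit4=0, bit10=1 (has a 0) -> no => not a false positive
query hen: checks bit4=0, bit6=0 (has a 0) -> no => not a false positive
query owl: checks bit7=1, bit11=1 (all 1) -> maybe => FALSE POSITIVE
query pig: checks bit1=0 (has a 0) -> no => not a false positive
query ram: checks bit8=1 (all 1) -> maybe => FALSE POSITIVE
False positives (alphabetical): owl ram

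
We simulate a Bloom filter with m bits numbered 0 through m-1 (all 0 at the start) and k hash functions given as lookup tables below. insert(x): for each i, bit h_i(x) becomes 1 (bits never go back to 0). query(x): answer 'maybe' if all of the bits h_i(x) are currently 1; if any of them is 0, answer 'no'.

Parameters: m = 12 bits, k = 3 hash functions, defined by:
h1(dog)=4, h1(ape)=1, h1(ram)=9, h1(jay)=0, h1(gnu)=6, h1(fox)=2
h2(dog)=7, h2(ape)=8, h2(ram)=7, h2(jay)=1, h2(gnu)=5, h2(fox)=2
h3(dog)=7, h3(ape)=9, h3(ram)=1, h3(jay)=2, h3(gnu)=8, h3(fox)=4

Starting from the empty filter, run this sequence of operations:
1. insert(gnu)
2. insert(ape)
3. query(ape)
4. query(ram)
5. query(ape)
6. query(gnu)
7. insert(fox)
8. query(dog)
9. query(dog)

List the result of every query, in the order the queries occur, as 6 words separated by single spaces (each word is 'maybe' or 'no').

Start: bits=000000000000
Op 1: insert gnu -> sets bits 5 6 8 -> bits=000001101000
Op 2: insert ape -> sets bits 1 8 9 -> bits=010001101100
Op 3: query ape -> checks bit1=1, bit8=1, bit9=1 (all 1) -> maybe
Op 4: query ram -> checks bit1=1, bit7=0, bit9=1 (has a 0) -> no
Op 5: query ape -> checks bit1=1, bit8=1, bit9=1 (all 1) -> maybe
Op 6: query gnu -> checks bit5=1, bit6=1, bit8=1 (all 1) -> maybe
Op 7: insert fox -> sets bits 2 4 -> bits=011011101100
Op 8: query dog -> checks bit4=1, bit7=0 (has a 0) -> no
Op 9: query dog -> checks bit4=1, bit7=0 (has a 0) -> no
Query results in order: maybe no maybe maybe no no

Answer: maybe no maybe maybe no no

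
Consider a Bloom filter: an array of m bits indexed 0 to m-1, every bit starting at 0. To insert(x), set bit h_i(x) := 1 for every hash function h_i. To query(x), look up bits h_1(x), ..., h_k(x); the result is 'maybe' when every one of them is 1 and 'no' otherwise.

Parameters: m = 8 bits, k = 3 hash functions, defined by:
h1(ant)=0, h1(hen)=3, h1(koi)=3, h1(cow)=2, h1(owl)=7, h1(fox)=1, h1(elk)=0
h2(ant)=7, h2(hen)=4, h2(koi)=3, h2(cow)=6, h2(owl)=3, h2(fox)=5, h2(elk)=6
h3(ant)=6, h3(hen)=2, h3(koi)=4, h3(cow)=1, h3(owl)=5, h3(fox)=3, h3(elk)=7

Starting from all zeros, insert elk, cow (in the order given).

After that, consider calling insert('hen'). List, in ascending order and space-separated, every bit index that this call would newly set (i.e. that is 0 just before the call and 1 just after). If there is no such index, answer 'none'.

Answer: 3 4

Derivation:
Start: bits=00000000
After insert 'elk': sets bits 0 6 7 -> bits=10000011
After insert 'cow': sets bits 1 2 6 -> bits=11100011
insert 'hen' would touch bits 2 3 4; currently bit2=1, bit3=0, bit4=0
Bits that are 0 among those (would change 0->1): 3 4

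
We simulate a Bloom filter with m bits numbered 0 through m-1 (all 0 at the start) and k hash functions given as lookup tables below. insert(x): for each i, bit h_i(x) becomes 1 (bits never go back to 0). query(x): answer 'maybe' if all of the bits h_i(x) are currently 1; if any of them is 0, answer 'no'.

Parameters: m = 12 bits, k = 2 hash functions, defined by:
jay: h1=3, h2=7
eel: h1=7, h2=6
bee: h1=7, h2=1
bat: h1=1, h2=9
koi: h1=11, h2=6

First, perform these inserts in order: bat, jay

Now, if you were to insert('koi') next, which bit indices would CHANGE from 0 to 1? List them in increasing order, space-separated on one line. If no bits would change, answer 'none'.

Start: bits=000000000000
After insert 'bat': sets bits 1 9 -> bits=010000000100
After insert 'jay': sets bits 3 7 -> bits=010100010100
insert 'koi' would touch bits 6 11; currently bit6=0, bit11=0
Bits that are 0 among those (would change 0->1): 6 11

Answer: 6 11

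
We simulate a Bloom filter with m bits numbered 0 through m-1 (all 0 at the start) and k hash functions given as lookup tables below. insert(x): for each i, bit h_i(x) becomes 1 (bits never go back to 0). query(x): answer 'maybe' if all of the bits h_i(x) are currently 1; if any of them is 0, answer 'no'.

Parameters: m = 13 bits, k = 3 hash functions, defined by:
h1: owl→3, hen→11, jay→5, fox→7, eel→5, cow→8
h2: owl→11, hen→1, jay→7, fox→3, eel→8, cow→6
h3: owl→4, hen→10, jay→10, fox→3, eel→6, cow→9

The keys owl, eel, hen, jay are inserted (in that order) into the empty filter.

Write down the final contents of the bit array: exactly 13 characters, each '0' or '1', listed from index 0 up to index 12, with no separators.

Start: bits=0000000000000
After insert 'owl': sets bits 3 4 11 -> bits=0001100000010
After insert 'eel': sets bits 5 6 8 -> bits=0001111010010
After insert 'hen': sets bits 1 10 11 -> bits=0101111010110
After insert 'jay': sets bits 5 7 10 -> bits=0101111110110

Answer: 0101111110110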